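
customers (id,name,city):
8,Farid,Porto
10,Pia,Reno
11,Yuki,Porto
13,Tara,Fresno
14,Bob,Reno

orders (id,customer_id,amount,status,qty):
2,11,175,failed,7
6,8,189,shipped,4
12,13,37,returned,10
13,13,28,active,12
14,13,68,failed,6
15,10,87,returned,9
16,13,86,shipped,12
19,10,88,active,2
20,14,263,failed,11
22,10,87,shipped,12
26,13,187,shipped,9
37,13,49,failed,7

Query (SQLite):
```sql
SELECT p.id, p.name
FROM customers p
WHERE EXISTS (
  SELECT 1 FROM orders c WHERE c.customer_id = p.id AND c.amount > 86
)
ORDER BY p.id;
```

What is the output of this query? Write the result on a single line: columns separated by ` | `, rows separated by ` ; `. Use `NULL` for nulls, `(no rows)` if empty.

8 | Farid ; 10 | Pia ; 11 | Yuki ; 13 | Tara ; 14 | Bob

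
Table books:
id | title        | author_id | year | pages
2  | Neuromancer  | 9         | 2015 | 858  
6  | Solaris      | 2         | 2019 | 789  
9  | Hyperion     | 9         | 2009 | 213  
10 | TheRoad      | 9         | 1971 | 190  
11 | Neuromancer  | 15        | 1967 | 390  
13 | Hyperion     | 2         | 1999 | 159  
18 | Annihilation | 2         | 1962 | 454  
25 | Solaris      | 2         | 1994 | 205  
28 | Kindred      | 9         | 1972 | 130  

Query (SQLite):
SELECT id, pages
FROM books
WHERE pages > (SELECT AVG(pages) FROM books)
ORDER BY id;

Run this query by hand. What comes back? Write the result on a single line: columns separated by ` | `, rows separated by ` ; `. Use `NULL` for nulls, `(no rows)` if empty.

2 | 858 ; 6 | 789 ; 11 | 390 ; 18 | 454

Scalar subquery: AVG(pages) over all books rows = 376.444444 (≈; comparison uses full precision).
Keep rows where pages > that value.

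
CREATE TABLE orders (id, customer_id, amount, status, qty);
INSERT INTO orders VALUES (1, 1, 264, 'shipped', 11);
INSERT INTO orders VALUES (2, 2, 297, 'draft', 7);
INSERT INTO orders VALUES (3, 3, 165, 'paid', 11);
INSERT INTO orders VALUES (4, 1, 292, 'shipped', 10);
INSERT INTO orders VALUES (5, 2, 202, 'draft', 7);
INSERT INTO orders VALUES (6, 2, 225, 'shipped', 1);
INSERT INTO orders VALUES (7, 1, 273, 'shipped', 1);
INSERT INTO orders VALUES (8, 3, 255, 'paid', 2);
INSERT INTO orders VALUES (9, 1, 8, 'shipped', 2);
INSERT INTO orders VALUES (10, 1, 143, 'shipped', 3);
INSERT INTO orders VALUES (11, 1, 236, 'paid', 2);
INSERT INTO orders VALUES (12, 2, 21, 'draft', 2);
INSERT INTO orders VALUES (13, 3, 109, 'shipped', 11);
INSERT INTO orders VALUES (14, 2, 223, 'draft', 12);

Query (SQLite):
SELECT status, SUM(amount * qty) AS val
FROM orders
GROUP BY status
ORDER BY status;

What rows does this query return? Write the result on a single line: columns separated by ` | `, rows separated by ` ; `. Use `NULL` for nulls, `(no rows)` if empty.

For each row compute amount * qty.
Group by status; take SUM of the expression per group.
  draft: ids {2, 5, 12, 14} → SUM(amount * qty)=6211
  paid: ids {3, 8, 11} → SUM(amount * qty)=2797
  shipped: ids {1, 4, 6, 7, 9, 10, 13} → SUM(amount * qty)=7966

draft | 6211 ; paid | 2797 ; shipped | 7966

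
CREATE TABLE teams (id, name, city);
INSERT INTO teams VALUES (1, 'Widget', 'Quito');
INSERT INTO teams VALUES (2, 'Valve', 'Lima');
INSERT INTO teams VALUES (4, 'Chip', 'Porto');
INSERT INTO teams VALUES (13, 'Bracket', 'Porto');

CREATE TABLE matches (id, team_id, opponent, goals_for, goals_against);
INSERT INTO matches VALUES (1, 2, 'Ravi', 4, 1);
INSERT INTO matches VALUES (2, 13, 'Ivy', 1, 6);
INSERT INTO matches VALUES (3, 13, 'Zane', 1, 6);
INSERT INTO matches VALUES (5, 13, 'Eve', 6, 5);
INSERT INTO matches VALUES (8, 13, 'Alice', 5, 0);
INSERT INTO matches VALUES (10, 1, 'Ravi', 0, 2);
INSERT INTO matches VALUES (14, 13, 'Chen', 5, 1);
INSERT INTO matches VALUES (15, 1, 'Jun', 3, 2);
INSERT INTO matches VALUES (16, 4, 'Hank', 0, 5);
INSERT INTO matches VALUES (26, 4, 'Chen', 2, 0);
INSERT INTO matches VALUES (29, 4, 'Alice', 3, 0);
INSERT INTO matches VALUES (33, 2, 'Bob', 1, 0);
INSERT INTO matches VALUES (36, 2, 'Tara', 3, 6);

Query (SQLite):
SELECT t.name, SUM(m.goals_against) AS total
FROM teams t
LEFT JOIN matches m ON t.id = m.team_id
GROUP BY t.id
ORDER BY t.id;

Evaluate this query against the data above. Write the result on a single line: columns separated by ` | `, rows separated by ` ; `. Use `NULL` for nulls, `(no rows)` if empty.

Widget | 4 ; Valve | 7 ; Chip | 5 ; Bracket | 18

LEFT JOIN keeps every teams row; unmatched ones get NULL for matches columns.
Group by teams.id and compute SUM(m.goals_against). SUM over an all-NULL group is NULL.
  1: ids {10, 15} → SUM(m.goals_against)=4
  2: ids {1, 33, 36} → SUM(m.goals_against)=7
  4: ids {16, 26, 29} → SUM(m.goals_against)=5
  13: ids {2, 3, 5, 8, 14} → SUM(m.goals_against)=18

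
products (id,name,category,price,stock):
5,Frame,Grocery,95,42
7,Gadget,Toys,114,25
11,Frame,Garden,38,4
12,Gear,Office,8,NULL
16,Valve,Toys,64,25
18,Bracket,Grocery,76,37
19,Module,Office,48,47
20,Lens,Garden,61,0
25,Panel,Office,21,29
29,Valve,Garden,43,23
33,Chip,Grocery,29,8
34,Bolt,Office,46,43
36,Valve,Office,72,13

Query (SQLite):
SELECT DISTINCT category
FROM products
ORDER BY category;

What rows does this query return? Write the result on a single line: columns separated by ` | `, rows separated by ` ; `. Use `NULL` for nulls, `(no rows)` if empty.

Garden ; Grocery ; Office ; Toys

Collect distinct category values from products.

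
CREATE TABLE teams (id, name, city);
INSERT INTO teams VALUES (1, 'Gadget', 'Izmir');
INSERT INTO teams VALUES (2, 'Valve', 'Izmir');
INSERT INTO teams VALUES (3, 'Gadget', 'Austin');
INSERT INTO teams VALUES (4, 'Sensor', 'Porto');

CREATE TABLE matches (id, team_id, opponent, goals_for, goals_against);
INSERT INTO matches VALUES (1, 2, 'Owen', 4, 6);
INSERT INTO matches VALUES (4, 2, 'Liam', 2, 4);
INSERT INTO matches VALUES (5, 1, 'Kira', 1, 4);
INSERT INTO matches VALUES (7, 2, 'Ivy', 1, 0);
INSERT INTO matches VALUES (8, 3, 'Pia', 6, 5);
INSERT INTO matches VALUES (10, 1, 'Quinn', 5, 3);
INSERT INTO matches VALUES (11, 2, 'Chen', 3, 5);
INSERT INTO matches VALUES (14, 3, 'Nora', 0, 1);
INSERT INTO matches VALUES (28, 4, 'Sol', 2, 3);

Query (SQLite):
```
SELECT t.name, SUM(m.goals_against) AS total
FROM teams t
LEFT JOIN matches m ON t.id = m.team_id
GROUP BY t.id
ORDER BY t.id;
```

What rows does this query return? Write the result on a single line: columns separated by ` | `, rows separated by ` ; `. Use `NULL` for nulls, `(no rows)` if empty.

LEFT JOIN keeps every teams row; unmatched ones get NULL for matches columns.
Group by teams.id and compute SUM(m.goals_against). SUM over an all-NULL group is NULL.
  1: ids {5, 10} → SUM(m.goals_against)=7
  2: ids {1, 4, 7, 11} → SUM(m.goals_against)=15
  3: ids {8, 14} → SUM(m.goals_against)=6
  4: ids {28} → SUM(m.goals_against)=3

Gadget | 7 ; Valve | 15 ; Gadget | 6 ; Sensor | 3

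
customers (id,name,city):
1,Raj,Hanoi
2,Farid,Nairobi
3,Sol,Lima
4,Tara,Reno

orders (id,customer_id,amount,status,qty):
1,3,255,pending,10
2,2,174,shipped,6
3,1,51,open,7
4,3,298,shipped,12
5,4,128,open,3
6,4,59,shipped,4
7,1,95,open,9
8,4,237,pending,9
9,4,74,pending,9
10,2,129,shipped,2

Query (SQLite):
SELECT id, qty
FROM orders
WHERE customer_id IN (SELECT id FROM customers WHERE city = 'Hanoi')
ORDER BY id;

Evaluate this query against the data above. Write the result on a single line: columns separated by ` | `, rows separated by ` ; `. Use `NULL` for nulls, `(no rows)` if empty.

3 | 7 ; 7 | 9

Inner query: customers.id where city = 'Hanoi'.
Outer: keep orders rows whose customer_id is in that set.
Inner query → {1}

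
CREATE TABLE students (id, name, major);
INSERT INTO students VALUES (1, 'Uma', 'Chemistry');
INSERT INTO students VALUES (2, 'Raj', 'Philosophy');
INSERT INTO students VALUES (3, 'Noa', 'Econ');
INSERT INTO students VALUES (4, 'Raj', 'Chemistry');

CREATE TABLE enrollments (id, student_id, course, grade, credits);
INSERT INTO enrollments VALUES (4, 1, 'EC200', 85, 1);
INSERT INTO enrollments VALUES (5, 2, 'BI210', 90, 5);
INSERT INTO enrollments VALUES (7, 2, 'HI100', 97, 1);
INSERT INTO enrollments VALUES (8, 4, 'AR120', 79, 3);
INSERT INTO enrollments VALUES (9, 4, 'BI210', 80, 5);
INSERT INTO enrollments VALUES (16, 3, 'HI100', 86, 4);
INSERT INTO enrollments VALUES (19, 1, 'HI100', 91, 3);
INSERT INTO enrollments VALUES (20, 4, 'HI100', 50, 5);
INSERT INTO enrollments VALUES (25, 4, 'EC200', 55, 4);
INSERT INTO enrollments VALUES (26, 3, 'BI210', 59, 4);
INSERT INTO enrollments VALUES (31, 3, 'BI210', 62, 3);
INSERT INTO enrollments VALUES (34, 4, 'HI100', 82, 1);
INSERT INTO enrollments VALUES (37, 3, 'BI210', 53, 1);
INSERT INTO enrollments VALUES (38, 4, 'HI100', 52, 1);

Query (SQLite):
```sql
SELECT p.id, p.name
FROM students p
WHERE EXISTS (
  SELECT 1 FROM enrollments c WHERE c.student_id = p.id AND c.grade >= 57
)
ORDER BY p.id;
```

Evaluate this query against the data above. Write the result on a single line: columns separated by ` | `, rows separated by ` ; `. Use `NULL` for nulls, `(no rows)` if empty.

1 | Uma ; 2 | Raj ; 3 | Noa ; 4 | Raj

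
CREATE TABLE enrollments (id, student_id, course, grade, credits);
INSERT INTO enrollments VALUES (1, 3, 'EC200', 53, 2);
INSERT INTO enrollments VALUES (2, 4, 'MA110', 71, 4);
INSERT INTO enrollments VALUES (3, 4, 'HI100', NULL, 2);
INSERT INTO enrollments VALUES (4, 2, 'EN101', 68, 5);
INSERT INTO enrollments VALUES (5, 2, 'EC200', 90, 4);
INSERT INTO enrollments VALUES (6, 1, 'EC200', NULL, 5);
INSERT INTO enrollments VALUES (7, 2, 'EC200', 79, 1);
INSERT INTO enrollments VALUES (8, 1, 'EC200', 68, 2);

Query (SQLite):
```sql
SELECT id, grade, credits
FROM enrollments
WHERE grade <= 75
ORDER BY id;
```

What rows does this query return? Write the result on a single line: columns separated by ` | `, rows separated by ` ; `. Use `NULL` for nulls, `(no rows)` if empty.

grade <= 75: ids {1, 2, 4, 8}

1 | 53 | 2 ; 2 | 71 | 4 ; 4 | 68 | 5 ; 8 | 68 | 2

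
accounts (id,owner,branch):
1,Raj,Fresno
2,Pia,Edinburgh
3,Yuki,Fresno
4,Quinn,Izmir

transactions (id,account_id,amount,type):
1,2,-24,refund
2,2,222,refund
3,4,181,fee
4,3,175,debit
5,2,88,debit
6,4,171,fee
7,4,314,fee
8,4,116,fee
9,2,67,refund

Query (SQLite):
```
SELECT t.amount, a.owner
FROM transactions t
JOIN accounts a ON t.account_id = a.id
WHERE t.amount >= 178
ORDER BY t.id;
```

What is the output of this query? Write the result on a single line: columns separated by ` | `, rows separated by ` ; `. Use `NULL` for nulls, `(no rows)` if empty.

Each transactions row matches the accounts row where account_id = accounts.id.
Then keep rows with t.amount >= 178.

222 | Pia ; 181 | Quinn ; 314 | Quinn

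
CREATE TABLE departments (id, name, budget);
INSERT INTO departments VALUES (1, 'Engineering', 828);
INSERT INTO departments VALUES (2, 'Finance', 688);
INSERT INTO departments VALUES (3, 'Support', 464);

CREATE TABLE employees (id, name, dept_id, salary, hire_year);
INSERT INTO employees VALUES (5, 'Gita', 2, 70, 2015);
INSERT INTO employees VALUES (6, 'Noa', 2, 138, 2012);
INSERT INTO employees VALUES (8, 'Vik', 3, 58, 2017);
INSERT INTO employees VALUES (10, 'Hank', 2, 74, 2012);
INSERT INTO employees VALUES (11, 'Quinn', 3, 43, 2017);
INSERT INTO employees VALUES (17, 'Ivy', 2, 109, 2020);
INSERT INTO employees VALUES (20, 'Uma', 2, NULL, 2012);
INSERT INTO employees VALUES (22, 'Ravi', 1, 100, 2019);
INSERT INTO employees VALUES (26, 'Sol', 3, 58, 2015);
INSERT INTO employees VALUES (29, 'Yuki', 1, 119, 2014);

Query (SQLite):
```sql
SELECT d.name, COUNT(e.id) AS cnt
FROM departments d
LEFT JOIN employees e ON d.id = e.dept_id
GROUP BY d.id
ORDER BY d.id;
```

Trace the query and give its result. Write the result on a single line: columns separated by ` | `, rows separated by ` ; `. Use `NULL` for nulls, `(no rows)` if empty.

Engineering | 2 ; Finance | 5 ; Support | 3

LEFT JOIN keeps every departments row; unmatched ones get NULL for employees columns.
Group by departments.id and compute COUNT(e.id). COUNT(col) of an all-NULL group is 0.
  1: ids {22, 29} → COUNT(e.id)=2
  2: ids {5, 6, 10, 17, 20} → COUNT(e.id)=5
  3: ids {8, 11, 26} → COUNT(e.id)=3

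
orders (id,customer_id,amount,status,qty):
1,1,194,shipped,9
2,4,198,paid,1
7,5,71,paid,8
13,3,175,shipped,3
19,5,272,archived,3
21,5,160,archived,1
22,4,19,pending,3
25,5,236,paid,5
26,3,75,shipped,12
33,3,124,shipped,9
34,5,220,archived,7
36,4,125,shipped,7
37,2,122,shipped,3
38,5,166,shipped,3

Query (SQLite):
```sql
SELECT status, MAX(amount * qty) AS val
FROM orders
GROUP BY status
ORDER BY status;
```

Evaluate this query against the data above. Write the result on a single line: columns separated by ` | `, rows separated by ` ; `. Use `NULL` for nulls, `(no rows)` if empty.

archived | 1540 ; paid | 1180 ; pending | 57 ; shipped | 1746

For each row compute amount * qty.
Group by status; take MAX of the expression per group.
  archived: ids {19, 21, 34} → MAX(amount * qty)=1540
  paid: ids {2, 7, 25} → MAX(amount * qty)=1180
  pending: ids {22} → MAX(amount * qty)=57
  shipped: ids {1, 13, 26, 33, 36, 37, 38} → MAX(amount * qty)=1746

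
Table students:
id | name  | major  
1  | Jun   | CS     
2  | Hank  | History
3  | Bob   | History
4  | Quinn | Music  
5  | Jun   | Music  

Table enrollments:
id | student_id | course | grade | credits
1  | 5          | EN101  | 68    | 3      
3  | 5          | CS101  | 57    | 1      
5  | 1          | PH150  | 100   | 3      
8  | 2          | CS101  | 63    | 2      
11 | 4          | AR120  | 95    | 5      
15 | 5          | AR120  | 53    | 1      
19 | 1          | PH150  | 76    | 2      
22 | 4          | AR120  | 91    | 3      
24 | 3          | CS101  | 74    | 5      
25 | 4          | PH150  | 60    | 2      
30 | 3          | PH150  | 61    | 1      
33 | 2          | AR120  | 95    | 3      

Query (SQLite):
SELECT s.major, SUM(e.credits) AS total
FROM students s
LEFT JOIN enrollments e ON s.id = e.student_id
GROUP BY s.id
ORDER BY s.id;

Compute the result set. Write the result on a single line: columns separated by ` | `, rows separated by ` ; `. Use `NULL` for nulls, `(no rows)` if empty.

CS | 5 ; History | 5 ; History | 6 ; Music | 10 ; Music | 5

LEFT JOIN keeps every students row; unmatched ones get NULL for enrollments columns.
Group by students.id and compute SUM(e.credits). SUM over an all-NULL group is NULL.
  1: ids {5, 19} → SUM(e.credits)=5
  2: ids {8, 33} → SUM(e.credits)=5
  3: ids {24, 30} → SUM(e.credits)=6
  4: ids {11, 22, 25} → SUM(e.credits)=10
  5: ids {1, 3, 15} → SUM(e.credits)=5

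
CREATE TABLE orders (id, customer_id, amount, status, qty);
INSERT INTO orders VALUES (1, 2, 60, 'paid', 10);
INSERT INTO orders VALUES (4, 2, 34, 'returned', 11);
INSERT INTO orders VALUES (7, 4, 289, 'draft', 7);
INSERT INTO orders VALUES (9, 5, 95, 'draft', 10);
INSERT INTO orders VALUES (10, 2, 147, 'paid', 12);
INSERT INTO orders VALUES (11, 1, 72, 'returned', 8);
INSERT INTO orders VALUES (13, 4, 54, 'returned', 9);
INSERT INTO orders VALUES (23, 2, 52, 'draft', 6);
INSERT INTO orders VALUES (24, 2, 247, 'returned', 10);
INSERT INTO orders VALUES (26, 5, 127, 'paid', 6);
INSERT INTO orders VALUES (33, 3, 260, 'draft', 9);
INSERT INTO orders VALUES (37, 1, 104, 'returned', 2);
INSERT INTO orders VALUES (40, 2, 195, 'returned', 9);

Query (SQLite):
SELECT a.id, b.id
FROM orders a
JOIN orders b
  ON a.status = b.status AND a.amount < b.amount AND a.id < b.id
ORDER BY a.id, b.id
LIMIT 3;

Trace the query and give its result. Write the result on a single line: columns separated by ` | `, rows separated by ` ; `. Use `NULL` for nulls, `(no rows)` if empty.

Pairs (a,b) with same status, a.amount < b.amount, a.id < b.id.
status groups: draft:{7,9,23,33} paid:{1,10,26} returned:{4,11,13,24,37,40}
Ordered by (a.id, b.id); first 3.

1 | 10 ; 1 | 26 ; 4 | 11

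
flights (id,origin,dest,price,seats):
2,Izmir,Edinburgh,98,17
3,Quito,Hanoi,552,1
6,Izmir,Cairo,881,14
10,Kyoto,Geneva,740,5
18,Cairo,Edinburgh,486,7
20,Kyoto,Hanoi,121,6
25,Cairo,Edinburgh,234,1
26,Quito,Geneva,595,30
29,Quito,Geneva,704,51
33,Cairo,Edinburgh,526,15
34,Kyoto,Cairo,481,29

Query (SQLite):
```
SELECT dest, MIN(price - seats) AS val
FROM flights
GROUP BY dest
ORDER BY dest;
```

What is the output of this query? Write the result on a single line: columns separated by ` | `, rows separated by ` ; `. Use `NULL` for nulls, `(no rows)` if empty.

For each row compute price - seats.
Group by dest; take MIN of the expression per group.
  Cairo: ids {6, 34} → MIN(price - seats)=452
  Edinburgh: ids {2, 18, 25, 33} → MIN(price - seats)=81
  Geneva: ids {10, 26, 29} → MIN(price - seats)=565
  Hanoi: ids {3, 20} → MIN(price - seats)=115

Cairo | 452 ; Edinburgh | 81 ; Geneva | 565 ; Hanoi | 115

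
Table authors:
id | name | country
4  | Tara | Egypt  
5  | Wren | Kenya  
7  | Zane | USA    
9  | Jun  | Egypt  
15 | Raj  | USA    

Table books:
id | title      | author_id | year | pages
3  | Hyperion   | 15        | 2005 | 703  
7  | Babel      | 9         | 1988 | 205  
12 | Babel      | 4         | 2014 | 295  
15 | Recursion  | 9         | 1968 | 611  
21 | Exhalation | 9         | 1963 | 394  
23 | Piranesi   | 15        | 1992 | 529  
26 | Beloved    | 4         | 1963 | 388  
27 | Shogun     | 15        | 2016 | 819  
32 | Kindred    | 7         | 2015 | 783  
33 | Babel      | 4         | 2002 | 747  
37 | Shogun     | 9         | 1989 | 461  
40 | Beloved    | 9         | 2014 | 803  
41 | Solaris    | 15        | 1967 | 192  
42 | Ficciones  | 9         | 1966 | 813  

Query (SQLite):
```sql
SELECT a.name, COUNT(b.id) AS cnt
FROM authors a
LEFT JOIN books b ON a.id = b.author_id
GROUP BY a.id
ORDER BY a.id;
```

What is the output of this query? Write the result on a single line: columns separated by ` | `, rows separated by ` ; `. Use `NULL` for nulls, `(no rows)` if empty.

Tara | 3 ; Wren | 0 ; Zane | 1 ; Jun | 6 ; Raj | 4

LEFT JOIN keeps every authors row; unmatched ones get NULL for books columns.
Group by authors.id and compute COUNT(b.id). COUNT(col) of an all-NULL group is 0.
  4: ids {12, 26, 33} → COUNT(b.id)=3
  5: ids {—} → COUNT(b.id)=0
  7: ids {32} → COUNT(b.id)=1
  9: ids {7, 15, 21, 37, 40, 42} → COUNT(b.id)=6
  15: ids {3, 23, 27, 41} → COUNT(b.id)=4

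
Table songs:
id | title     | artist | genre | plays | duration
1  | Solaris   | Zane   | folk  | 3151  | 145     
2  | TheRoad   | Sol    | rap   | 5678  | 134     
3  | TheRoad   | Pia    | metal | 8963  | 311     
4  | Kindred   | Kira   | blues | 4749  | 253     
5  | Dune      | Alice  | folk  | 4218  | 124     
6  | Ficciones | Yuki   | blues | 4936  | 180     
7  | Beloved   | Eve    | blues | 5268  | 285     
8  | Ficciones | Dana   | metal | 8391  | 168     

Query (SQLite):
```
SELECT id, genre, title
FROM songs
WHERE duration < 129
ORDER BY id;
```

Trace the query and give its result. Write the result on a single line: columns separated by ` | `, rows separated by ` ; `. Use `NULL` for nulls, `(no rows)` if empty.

duration < 129: ids {5}

5 | folk | Dune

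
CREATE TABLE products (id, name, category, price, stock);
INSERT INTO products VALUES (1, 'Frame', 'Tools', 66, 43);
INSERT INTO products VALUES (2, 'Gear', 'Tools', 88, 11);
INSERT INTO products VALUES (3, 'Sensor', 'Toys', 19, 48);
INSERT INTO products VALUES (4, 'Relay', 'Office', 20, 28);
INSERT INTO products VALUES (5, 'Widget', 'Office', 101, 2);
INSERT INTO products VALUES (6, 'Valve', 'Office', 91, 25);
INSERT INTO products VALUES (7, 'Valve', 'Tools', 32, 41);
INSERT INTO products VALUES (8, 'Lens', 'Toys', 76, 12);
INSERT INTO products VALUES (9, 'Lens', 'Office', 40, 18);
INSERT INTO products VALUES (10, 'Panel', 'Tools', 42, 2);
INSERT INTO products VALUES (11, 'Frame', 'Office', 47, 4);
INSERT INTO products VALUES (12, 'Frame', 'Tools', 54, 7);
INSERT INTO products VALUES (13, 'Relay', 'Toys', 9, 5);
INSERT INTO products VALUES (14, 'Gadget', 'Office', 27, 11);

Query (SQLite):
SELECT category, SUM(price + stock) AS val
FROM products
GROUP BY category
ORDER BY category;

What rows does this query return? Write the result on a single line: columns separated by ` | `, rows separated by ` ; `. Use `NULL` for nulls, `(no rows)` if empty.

Office | 414 ; Tools | 386 ; Toys | 169

For each row compute price + stock.
Group by category; take SUM of the expression per group.
  Office: ids {4, 5, 6, 9, 11, 14} → SUM(price + stock)=414
  Tools: ids {1, 2, 7, 10, 12} → SUM(price + stock)=386
  Toys: ids {3, 8, 13} → SUM(price + stock)=169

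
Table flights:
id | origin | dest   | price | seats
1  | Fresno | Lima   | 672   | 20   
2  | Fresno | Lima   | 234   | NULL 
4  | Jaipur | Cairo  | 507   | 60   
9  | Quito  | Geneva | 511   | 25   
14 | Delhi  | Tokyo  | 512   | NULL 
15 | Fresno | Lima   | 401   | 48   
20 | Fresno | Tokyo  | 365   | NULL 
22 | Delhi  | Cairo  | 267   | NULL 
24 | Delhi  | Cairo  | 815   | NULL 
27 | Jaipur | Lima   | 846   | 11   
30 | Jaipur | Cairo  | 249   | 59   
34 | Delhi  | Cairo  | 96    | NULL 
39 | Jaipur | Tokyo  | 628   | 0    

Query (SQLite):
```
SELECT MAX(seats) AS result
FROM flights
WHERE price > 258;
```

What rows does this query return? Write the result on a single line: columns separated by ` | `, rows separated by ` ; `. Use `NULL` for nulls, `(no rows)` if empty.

60

Rows where price > 258 → seats values: [20, 60, 25, NULL, 48, NULL, NULL, NULL, 11, 0].
MAX of non-NULL values = 60.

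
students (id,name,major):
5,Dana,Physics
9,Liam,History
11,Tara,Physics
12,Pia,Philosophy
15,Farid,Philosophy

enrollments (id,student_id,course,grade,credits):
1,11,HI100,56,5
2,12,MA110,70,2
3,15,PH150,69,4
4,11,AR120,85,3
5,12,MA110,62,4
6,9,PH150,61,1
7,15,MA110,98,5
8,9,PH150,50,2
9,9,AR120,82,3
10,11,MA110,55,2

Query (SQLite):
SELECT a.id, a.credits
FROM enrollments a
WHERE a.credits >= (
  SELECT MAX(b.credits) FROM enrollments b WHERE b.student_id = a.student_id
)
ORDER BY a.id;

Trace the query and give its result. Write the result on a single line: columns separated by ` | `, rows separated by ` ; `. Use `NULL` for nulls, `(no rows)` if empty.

For each enrollments row a, compute MAX(credits) over rows sharing a.student_id.
Keep row a if a.credits >= that per-group MAX.
  student_id=9: MAX(credits) = 3
  student_id=11: MAX(credits) = 5
  student_id=12: MAX(credits) = 4
  student_id=15: MAX(credits) = 5

1 | 5 ; 5 | 4 ; 7 | 5 ; 9 | 3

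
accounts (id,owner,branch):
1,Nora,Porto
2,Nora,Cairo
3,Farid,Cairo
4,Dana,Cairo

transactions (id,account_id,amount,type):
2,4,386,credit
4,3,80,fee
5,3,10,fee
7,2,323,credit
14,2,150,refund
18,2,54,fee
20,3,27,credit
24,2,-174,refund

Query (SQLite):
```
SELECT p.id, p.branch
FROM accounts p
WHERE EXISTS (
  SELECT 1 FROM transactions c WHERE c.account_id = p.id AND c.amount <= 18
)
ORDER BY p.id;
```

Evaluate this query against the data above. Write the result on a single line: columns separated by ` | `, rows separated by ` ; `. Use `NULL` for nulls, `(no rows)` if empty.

2 | Cairo ; 3 | Cairo

For each accounts row, check whether any transactions with matching account_id has amount <= 18.
Keep rows where that is true.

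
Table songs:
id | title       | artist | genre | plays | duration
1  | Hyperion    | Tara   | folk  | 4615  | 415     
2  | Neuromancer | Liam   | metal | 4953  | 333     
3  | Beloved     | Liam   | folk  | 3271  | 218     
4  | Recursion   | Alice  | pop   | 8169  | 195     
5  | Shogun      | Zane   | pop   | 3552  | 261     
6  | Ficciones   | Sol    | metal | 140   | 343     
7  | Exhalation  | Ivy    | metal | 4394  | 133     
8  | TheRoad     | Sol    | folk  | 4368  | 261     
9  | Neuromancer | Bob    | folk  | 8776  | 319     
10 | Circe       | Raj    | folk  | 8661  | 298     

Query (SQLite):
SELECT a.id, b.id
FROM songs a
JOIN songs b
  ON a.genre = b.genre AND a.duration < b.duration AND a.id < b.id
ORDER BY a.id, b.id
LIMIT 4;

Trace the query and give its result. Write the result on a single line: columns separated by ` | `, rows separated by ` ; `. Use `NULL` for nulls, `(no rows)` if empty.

2 | 6 ; 3 | 8 ; 3 | 9 ; 3 | 10

Pairs (a,b) with same genre, a.duration < b.duration, a.id < b.id.
genre groups: folk:{1,3,8,9,10} metal:{2,6,7} pop:{4,5}
Ordered by (a.id, b.id); first 4.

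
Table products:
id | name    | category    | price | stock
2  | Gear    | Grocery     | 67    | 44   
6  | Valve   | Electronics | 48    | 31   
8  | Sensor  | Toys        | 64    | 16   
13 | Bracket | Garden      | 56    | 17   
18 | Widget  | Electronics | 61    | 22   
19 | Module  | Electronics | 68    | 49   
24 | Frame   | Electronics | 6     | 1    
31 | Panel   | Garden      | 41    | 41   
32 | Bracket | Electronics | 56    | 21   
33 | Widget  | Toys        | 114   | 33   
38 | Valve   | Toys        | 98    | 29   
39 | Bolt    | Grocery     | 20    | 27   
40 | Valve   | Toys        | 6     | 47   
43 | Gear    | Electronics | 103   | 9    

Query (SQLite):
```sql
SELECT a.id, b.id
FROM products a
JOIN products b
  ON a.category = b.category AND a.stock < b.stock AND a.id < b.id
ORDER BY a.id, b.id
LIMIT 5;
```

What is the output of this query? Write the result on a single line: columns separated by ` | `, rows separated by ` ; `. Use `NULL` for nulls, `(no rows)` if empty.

Pairs (a,b) with same category, a.stock < b.stock, a.id < b.id.
category groups: Electronics:{6,18,19,24,32,43} Garden:{13,31} Grocery:{2,39} Toys:{8,33,38,40}
Ordered by (a.id, b.id); first 5.

6 | 19 ; 8 | 33 ; 8 | 38 ; 8 | 40 ; 13 | 31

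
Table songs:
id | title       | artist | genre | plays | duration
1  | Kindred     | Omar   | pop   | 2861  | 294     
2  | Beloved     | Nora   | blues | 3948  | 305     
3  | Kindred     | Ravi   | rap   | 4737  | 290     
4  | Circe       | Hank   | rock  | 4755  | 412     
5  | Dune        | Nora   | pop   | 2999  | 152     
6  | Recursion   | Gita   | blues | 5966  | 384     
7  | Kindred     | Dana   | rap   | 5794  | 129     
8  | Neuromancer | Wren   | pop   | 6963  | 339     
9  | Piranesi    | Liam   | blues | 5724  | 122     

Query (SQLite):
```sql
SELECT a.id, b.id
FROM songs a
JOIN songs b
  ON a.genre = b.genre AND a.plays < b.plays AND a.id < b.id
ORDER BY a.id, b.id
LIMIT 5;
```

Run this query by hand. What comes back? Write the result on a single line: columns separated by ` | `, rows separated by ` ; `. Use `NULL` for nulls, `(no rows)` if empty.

1 | 5 ; 1 | 8 ; 2 | 6 ; 2 | 9 ; 3 | 7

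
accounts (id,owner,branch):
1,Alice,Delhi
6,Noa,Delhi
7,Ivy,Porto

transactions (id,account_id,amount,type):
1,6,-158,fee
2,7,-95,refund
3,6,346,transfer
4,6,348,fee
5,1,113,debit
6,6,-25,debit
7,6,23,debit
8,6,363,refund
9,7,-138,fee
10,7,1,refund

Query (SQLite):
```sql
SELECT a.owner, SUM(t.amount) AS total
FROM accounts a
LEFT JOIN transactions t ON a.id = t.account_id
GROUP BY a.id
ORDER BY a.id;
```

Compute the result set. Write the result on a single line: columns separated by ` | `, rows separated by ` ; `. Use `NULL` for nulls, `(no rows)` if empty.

Alice | 113 ; Noa | 897 ; Ivy | -232

LEFT JOIN keeps every accounts row; unmatched ones get NULL for transactions columns.
Group by accounts.id and compute SUM(t.amount). SUM over an all-NULL group is NULL.
  1: ids {5} → SUM(t.amount)=113
  6: ids {1, 3, 4, 6, 7, 8} → SUM(t.amount)=897
  7: ids {2, 9, 10} → SUM(t.amount)=-232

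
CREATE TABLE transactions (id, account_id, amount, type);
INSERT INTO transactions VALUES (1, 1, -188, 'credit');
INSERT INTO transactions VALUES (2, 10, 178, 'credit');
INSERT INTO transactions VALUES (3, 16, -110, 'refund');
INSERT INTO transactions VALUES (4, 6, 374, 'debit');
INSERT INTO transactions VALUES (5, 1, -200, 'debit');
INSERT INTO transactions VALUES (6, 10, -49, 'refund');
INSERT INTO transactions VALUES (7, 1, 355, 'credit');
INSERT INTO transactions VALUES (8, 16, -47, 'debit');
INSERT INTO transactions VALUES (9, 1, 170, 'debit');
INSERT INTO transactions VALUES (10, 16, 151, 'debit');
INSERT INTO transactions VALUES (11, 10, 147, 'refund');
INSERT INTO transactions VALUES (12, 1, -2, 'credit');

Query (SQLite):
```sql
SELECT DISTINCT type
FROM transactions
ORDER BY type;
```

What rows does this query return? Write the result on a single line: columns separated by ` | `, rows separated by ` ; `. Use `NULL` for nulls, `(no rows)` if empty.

Collect distinct type values from transactions.

credit ; debit ; refund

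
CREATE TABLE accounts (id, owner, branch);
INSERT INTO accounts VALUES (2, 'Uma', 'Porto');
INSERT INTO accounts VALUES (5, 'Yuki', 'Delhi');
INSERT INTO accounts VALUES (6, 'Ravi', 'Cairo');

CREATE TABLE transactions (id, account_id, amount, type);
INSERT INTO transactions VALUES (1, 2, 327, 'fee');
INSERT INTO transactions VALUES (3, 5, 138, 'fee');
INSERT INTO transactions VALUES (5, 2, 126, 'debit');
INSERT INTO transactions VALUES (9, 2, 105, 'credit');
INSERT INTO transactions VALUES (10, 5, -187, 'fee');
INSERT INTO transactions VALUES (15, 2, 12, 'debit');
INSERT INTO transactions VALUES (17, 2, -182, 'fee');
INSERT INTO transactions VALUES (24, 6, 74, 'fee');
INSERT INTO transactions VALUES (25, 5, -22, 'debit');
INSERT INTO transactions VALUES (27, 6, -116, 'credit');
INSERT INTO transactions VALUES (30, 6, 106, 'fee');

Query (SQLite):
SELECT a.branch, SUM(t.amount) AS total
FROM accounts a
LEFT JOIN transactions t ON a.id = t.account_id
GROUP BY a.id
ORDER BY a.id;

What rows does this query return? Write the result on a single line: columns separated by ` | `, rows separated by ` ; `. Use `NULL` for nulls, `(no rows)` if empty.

LEFT JOIN keeps every accounts row; unmatched ones get NULL for transactions columns.
Group by accounts.id and compute SUM(t.amount). SUM over an all-NULL group is NULL.
  2: ids {1, 5, 9, 15, 17} → SUM(t.amount)=388
  5: ids {3, 10, 25} → SUM(t.amount)=-71
  6: ids {24, 27, 30} → SUM(t.amount)=64

Porto | 388 ; Delhi | -71 ; Cairo | 64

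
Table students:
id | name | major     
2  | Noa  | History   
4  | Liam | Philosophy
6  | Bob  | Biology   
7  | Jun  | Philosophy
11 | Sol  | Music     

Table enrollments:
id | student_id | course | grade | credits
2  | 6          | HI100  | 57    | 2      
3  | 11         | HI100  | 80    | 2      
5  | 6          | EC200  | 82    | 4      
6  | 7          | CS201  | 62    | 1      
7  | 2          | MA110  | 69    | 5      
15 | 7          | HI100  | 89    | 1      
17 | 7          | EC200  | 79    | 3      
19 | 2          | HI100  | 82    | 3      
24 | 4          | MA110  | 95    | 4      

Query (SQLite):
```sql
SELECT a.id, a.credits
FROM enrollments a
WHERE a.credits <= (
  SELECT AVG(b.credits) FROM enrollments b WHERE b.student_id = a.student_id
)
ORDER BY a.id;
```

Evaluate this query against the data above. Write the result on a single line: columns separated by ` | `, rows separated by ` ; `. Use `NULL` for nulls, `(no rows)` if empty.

2 | 2 ; 3 | 2 ; 6 | 1 ; 15 | 1 ; 19 | 3 ; 24 | 4

For each enrollments row a, compute AVG(credits) over rows sharing a.student_id.
Keep row a if a.credits <= that per-group AVG.
  student_id=2: AVG(credits) = 4.0
  student_id=4: AVG(credits) = 4.0
  student_id=6: AVG(credits) = 3.0
  student_id=7: AVG(credits) = 1.666667
  student_id=11: AVG(credits) = 2.0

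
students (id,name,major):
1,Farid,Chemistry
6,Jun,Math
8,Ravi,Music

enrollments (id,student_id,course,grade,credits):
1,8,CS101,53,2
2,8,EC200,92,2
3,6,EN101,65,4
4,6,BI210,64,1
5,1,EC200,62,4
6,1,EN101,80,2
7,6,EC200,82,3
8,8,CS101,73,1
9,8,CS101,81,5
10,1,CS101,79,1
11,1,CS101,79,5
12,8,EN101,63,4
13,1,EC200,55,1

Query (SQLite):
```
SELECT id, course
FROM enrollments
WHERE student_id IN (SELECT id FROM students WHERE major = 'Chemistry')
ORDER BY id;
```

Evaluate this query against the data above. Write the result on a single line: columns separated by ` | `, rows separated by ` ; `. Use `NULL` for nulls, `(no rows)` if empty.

5 | EC200 ; 6 | EN101 ; 10 | CS101 ; 11 | CS101 ; 13 | EC200

Inner query: students.id where major = 'Chemistry'.
Outer: keep enrollments rows whose student_id is in that set.
Inner query → {1}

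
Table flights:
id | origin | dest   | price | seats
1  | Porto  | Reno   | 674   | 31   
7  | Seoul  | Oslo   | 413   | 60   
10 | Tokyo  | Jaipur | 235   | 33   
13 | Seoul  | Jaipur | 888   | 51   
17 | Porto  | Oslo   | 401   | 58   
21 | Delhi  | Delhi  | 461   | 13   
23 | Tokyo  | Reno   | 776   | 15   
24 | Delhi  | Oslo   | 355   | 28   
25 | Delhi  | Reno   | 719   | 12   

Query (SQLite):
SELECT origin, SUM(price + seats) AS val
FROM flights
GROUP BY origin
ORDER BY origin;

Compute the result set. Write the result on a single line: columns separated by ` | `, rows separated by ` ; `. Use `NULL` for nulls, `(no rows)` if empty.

Delhi | 1588 ; Porto | 1164 ; Seoul | 1412 ; Tokyo | 1059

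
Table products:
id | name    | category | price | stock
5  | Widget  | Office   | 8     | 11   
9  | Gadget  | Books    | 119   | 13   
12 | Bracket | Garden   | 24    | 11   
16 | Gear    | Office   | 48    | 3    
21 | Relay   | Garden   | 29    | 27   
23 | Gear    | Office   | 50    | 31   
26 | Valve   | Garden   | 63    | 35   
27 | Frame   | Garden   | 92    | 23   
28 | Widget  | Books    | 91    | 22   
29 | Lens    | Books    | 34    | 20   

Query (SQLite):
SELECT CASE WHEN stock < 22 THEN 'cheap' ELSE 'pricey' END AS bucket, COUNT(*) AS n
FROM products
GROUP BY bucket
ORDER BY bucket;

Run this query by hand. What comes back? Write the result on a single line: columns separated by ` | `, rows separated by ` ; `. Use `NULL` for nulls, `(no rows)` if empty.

cheap | 5 ; pricey | 5

Bucket rows by stock < 22 → 'cheap' else 'pricey'; count each bucket.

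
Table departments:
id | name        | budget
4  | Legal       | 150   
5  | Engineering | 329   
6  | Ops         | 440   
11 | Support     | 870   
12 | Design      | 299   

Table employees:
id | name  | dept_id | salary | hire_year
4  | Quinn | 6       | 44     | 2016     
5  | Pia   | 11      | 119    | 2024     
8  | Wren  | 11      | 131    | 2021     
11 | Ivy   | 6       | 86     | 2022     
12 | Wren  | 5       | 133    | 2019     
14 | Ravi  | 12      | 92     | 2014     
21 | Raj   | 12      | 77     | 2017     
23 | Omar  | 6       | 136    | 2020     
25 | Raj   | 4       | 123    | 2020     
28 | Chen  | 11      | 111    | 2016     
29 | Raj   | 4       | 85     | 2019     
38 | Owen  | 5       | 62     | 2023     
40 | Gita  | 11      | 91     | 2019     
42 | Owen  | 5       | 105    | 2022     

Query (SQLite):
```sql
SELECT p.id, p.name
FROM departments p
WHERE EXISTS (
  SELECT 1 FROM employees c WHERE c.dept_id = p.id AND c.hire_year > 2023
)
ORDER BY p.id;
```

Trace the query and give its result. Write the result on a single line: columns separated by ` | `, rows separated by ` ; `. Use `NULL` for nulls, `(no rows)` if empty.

11 | Support

For each departments row, check whether any employees with matching dept_id has hire_year > 2023.
Keep rows where that is true.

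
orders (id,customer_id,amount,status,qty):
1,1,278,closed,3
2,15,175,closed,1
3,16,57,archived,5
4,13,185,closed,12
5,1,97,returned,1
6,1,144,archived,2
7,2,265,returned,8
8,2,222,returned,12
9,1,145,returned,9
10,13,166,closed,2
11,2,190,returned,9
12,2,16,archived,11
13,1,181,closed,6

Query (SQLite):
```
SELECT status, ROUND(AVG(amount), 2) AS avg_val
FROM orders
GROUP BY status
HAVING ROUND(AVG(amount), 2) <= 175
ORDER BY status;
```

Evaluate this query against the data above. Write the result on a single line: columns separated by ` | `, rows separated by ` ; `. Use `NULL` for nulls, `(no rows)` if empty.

archived | 72.33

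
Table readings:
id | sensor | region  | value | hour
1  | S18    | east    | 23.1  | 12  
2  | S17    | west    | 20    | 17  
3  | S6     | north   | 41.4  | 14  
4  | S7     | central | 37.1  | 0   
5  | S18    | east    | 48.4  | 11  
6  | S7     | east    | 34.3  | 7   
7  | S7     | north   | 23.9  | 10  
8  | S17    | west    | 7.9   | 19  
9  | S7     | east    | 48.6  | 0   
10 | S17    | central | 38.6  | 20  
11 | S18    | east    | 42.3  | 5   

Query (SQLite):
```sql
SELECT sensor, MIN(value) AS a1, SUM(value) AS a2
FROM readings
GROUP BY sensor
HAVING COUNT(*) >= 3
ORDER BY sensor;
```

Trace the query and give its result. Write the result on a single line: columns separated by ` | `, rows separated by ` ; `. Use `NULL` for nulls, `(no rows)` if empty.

Group readings by sensor.
Per group compute: MIN(value), SUM(value).
HAVING: drop groups with fewer than 3 rows.
  S17: ids {2, 8, 10} → MIN(value)=7.9, SUM(value)=66.5
  S18: ids {1, 5, 11} → MIN(value)=23.1, SUM(value)=113.8
  S6: ids {3} → MIN(value)=41.4, SUM(value)=41.4
  S7: ids {4, 6, 7, 9} → MIN(value)=23.9, SUM(value)=143.9

S17 | 7.9 | 66.5 ; S18 | 23.1 | 113.8 ; S7 | 23.9 | 143.9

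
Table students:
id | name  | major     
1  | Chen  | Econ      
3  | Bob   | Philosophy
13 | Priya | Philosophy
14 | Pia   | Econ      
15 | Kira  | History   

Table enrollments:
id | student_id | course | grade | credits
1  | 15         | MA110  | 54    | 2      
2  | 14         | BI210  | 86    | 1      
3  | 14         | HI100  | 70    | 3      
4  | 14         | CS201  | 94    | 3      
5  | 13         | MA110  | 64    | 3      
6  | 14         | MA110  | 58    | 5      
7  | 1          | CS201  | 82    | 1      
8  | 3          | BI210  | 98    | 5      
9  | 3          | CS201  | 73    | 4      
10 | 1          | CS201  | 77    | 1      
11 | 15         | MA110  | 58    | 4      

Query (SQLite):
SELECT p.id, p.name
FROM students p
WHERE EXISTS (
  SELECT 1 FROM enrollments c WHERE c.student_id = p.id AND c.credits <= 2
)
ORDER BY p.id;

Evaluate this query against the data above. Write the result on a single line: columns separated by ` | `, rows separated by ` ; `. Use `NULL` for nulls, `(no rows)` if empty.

1 | Chen ; 14 | Pia ; 15 | Kira

For each students row, check whether any enrollments with matching student_id has credits <= 2.
Keep rows where that is true.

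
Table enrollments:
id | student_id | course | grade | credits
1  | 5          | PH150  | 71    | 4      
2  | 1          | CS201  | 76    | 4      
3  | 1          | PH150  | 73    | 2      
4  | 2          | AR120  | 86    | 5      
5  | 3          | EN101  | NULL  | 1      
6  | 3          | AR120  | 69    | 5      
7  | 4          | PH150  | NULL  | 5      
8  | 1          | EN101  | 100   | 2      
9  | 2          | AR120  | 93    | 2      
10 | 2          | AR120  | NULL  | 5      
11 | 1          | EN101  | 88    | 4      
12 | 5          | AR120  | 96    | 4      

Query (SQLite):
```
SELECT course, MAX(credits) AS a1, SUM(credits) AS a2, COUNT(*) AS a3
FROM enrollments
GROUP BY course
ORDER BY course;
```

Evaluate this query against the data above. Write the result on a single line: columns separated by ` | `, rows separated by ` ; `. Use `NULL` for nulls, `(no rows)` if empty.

AR120 | 5 | 21 | 5 ; CS201 | 4 | 4 | 1 ; EN101 | 4 | 7 | 3 ; PH150 | 5 | 11 | 3

Group enrollments by course.
Per group compute: MAX(credits), SUM(credits), COUNT(*).
  AR120: ids {4, 6, 9, 10, 12} → MAX(credits)=5, SUM(credits)=21, COUNT(*)=5
  CS201: ids {2} → MAX(credits)=4, SUM(credits)=4, COUNT(*)=1
  EN101: ids {5, 8, 11} → MAX(credits)=4, SUM(credits)=7, COUNT(*)=3
  PH150: ids {1, 3, 7} → MAX(credits)=5, SUM(credits)=11, COUNT(*)=3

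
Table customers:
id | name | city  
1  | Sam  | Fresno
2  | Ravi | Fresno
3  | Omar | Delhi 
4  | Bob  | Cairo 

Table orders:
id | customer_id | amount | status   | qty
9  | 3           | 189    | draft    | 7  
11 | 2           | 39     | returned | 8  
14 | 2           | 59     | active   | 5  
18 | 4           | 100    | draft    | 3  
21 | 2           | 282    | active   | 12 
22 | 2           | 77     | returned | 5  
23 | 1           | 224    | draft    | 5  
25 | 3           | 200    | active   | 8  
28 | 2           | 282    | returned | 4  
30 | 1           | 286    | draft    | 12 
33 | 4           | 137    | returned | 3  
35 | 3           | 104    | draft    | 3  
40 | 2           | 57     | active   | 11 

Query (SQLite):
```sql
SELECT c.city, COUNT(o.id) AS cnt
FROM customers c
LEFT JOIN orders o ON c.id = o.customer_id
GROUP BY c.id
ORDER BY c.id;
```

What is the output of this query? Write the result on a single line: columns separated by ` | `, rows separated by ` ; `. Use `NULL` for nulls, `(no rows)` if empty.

Fresno | 2 ; Fresno | 6 ; Delhi | 3 ; Cairo | 2

LEFT JOIN keeps every customers row; unmatched ones get NULL for orders columns.
Group by customers.id and compute COUNT(o.id). COUNT(col) of an all-NULL group is 0.
  1: ids {23, 30} → COUNT(o.id)=2
  2: ids {11, 14, 21, 22, 28, 40} → COUNT(o.id)=6
  3: ids {9, 25, 35} → COUNT(o.id)=3
  4: ids {18, 33} → COUNT(o.id)=2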